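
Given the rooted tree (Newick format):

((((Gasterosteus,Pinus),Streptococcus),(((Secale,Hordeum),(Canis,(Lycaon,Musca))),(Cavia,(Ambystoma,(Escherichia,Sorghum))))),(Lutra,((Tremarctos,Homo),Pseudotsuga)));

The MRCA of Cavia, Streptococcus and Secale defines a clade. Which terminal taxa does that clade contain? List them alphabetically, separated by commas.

Ambystoma, Canis, Cavia, Escherichia, Gasterosteus, Hordeum, Lycaon, Musca, Pinus, Secale, Sorghum, Streptococcus

Tracing Cavia: it sits inside (Cavia,(Ambystoma,(Escherichia,Sorghum))).
Tracing Streptococcus: it sits inside ((Gasterosteus,Pinus),Streptococcus).
Tracing Secale: it sits inside (Secale,Hordeum).
The smallest clade enclosing all 3 is (((Gasterosteus,Pinus),Streptococcus),(((Secale,Hordeum),(Canis,(Lycaon,Musca))),(Cavia,(Ambystoma,(Escherichia,Sorghum))))); the answer is its 12 terminal taxa in alphabetical order.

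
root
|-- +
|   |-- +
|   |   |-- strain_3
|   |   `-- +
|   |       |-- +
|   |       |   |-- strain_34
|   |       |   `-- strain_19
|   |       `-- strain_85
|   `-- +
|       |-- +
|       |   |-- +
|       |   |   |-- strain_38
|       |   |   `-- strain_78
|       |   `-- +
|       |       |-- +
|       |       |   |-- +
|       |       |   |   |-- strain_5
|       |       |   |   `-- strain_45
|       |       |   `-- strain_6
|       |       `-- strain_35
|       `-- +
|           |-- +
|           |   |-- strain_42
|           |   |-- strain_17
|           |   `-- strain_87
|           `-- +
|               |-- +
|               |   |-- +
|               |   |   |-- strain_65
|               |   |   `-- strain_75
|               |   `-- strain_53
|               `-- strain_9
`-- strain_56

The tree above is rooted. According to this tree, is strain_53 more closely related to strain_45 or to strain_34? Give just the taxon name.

strain_45

The MRCA of strain_53 and strain_45 subtends (((strain_38,strain_78),(((strain_5,strain_45),strain_6),strain_35)),((strain_42,strain_17,strain_87),(((strain_65,strain_75),strain_53),strain_9))) (13 taxa).
The MRCA of strain_53 and strain_34 subtends ((strain_3,((strain_34,strain_19),strain_85)),(((strain_38,strain_78),(((strain_5,strain_45),strain_6),strain_35)),((strain_42,strain_17,strain_87),(((strain_65,strain_75),strain_53),strain_9)))) (17 taxa).
The first is nested inside the second, so strain_53 shares a more recent common ancestor with strain_45.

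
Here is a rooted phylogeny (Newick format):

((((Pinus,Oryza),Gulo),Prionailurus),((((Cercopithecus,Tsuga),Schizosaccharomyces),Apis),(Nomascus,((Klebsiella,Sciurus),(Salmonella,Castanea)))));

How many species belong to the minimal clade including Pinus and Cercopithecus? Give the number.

13

The MRCA of Pinus and Cercopithecus is the root, so the clade is the entire tree.
That clade contains 13 terminal taxa: Apis, Castanea, Cercopithecus, Gulo, Klebsiella, Nomascus, Oryza, Pinus, Prionailurus, Salmonella, Schizosaccharomyces, Sciurus, Tsuga.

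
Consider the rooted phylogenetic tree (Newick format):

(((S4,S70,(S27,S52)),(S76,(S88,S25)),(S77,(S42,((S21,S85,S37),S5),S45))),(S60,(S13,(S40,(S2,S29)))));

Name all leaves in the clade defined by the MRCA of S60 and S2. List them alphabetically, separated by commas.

S13, S2, S29, S40, S60

Tracing S60: it sits inside (S60,(S13,(S40,(S2,S29)))).
Tracing S2: it sits inside (S2,S29).
The smallest clade enclosing both is (S60,(S13,(S40,(S2,S29)))); the answer is its 5 terminal taxa in alphabetical order.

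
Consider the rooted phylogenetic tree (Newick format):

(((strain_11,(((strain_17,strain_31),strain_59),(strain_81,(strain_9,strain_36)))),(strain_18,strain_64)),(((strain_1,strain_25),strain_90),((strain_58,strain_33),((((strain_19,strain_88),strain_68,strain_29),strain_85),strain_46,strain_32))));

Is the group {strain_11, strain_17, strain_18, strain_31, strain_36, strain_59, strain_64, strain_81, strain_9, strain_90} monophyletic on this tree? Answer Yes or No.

The MRCA of the listed taxa is the root, so the smallest clade containing them is the whole tree.
That clade also contains strain_1, strain_19, strain_25, strain_29, strain_32, strain_33, strain_46, strain_58, strain_68, strain_85, strain_88, which are not in the proposed group, so the group is not monophyletic.

No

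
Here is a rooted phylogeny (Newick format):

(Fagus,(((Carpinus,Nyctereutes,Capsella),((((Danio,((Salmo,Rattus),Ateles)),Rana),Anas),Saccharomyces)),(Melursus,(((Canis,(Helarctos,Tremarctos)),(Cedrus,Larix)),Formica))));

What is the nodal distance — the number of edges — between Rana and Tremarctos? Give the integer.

11

The MRCA of Rana and Tremarctos is the node subtending (((Carpinus,Nyctereutes,Capsella),((((Danio,((Salmo,Rattus),Ateles)),Rana),Anas),Saccharomyces)),(Melursus,(((Canis,(Helarctos,Tremarctos)),(Cedrus,Larix)),Formica))).
From Rana up to that node: 5 branches. From Tremarctos up to the same node: 6 branches. Total: 5 + 6 = 11.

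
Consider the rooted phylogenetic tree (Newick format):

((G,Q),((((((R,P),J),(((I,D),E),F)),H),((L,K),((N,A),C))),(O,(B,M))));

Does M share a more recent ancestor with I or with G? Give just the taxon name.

I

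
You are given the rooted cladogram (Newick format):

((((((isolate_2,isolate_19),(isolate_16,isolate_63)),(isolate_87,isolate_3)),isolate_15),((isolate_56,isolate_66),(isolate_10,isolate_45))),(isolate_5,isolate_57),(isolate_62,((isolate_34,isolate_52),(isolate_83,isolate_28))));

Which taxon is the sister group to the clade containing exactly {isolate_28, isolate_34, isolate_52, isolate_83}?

The clade containing exactly {isolate_28, isolate_34, isolate_52, isolate_83} attaches to the tree at the node subtending (isolate_62,((isolate_34,isolate_52),(isolate_83,isolate_28))).
The other lineage descending from that same node — the sister group — is the single tip isolate_62.

isolate_62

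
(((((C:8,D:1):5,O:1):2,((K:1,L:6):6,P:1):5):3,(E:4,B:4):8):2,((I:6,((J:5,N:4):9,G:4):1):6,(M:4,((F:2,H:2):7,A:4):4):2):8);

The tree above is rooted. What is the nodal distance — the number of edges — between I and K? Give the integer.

The MRCA of I and K is the root of the tree.
From I up to that node: 3 branches. From K up to the same node: 5 branches. Total: 3 + 5 = 8.

8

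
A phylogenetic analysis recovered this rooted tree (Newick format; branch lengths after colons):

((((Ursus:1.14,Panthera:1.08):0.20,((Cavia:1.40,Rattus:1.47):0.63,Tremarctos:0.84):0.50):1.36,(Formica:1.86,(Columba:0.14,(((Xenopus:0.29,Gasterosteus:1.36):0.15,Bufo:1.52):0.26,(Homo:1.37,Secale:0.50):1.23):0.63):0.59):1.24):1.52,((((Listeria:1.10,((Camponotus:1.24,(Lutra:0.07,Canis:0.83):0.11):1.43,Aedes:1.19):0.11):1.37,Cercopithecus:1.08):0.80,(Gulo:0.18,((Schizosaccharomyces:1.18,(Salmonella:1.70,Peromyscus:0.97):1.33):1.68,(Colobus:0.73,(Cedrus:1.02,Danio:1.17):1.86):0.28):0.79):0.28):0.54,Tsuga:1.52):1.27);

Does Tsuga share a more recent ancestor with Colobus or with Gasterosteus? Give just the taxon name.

The MRCA of Tsuga and Colobus subtends ((((Listeria,((Camponotus,(Lutra,Canis)),Aedes)),Cercopithecus),(Gulo,((Schizosaccharomyces,(Salmonella,Peromyscus)),(Colobus,(Cedrus,Danio))))),Tsuga) (14 taxa).
The MRCA of Tsuga and Gasterosteus is the root, subtending the entire tree (26 taxa).
The first is nested inside the second, so Tsuga shares a more recent common ancestor with Colobus.

Colobus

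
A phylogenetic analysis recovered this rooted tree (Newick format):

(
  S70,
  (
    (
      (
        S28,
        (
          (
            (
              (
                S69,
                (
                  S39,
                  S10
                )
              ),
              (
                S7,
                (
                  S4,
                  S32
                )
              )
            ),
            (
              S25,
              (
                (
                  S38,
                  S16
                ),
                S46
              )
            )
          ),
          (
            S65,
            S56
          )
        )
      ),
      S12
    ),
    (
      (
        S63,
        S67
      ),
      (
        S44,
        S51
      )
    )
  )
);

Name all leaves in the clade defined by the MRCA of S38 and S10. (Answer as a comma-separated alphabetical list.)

Tracing S38: it sits inside (S38,S16).
Tracing S10: it sits inside (S39,S10).
The smallest clade enclosing both is (((S69,(S39,S10)),(S7,(S4,S32))),(S25,((S38,S16),S46))); the answer is its 10 terminal taxa in alphabetical order.

S10, S16, S25, S32, S38, S39, S4, S46, S69, S7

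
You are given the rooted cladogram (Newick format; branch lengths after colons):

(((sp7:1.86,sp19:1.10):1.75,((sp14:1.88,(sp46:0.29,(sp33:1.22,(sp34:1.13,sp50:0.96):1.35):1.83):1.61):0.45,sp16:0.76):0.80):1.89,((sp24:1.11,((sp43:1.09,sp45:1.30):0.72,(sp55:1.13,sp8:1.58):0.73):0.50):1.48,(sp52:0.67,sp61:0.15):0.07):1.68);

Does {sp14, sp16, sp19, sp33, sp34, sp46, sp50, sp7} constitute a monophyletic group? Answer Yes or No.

Yes

The most recent common ancestor of these taxa subtends ((sp7,sp19),((sp14,(sp46,(sp33,(sp34,sp50)))),sp16)).
That clade has exactly 8 tips — every listed taxon and nothing else — so the group is monophyletic.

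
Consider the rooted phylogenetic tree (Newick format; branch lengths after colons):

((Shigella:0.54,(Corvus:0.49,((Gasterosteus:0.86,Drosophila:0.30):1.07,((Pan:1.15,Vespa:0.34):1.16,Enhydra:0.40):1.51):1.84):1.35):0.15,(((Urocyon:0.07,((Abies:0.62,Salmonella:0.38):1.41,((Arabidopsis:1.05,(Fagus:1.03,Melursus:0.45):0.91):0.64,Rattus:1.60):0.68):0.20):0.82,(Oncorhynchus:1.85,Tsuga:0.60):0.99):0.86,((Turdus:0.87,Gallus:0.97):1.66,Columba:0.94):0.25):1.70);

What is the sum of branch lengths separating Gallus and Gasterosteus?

9.85

The path runs Gallus → … → MRCA → … → Gasterosteus; the MRCA is the root of the tree.
Branch lengths along that path: 0.97 + 1.66 + 0.25 + 1.70 + 0.15 + 1.35 + 1.84 + 1.07 + 0.86 = 9.85.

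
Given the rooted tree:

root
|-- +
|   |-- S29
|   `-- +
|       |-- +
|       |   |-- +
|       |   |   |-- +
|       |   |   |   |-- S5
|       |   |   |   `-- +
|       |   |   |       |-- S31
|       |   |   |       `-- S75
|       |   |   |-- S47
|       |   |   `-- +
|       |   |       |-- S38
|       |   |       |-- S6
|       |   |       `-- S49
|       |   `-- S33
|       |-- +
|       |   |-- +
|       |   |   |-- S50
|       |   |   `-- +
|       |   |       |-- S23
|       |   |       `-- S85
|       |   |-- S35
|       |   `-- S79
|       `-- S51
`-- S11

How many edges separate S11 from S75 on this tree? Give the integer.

8

The MRCA of S11 and S75 is the root of the tree.
From S11 up to that node: 1 branch. From S75 up to the same node: 7 branches. Total: 1 + 7 = 8.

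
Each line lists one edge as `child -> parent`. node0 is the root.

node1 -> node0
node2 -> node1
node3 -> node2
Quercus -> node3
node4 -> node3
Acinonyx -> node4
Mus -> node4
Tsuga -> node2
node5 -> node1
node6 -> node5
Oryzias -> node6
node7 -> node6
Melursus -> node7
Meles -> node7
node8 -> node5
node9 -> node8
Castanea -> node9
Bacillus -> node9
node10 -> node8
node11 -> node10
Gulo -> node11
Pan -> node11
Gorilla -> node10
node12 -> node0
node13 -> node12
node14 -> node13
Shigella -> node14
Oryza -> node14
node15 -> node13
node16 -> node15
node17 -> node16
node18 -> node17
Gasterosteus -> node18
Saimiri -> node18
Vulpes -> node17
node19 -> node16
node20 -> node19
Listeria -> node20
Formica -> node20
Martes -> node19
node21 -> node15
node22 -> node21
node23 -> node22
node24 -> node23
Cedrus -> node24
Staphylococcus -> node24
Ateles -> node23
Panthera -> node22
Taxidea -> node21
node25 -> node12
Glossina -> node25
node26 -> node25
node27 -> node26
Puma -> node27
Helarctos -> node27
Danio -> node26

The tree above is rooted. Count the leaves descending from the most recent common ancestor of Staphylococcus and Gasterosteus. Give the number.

11

The MRCA of Staphylococcus and Gasterosteus is the node subtending ((((Gasterosteus,Saimiri),Vulpes),((Listeria,Formica),Martes)),((((Cedrus,Staphylococcus),Ateles),Panthera),Taxidea)).
That clade contains 11 terminal taxa: Ateles, Cedrus, Formica, Gasterosteus, Listeria, Martes, Panthera, Saimiri, Staphylococcus, Taxidea, Vulpes.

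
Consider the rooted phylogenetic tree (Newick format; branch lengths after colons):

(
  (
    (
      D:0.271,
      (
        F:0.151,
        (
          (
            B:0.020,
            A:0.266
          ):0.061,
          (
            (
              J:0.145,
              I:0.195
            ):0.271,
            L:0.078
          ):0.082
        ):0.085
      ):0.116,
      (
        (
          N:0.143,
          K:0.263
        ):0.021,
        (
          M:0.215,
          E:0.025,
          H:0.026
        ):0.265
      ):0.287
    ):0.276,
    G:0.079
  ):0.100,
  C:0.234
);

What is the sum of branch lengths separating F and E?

The path runs F → … → MRCA → … → E; the MRCA is the node subtending (D,(F,((B,A),((J,I),L))),((N,K),(M,E,H))).
Branch lengths along that path: 0.151 + 0.116 + 0.287 + 0.265 + 0.025 = 0.844.

0.844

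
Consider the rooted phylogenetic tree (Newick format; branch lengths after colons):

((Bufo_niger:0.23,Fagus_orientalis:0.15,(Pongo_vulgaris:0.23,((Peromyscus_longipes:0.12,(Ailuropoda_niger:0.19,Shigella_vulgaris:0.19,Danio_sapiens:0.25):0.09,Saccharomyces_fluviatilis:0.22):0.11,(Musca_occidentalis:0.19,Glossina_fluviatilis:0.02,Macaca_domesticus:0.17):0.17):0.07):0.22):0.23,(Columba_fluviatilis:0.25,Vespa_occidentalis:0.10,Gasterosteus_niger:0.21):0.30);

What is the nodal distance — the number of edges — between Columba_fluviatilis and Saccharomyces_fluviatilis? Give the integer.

7

The MRCA of Columba_fluviatilis and Saccharomyces_fluviatilis is the root of the tree.
From Columba_fluviatilis up to that node: 2 branches. From Saccharomyces_fluviatilis up to the same node: 5 branches. Total: 2 + 5 = 7.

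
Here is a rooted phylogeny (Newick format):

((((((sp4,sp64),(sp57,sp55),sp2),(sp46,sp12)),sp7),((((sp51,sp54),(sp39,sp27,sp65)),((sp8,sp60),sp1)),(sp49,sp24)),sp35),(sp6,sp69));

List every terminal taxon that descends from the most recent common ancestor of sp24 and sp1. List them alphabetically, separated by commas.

sp1, sp24, sp27, sp39, sp49, sp51, sp54, sp60, sp65, sp8

Tracing sp24: it sits inside (sp49,sp24).
Tracing sp1: it sits inside ((sp8,sp60),sp1).
The smallest clade enclosing both is ((((sp51,sp54),(sp39,sp27,sp65)),((sp8,sp60),sp1)),(sp49,sp24)); the answer is its 10 terminal taxa in alphabetical order.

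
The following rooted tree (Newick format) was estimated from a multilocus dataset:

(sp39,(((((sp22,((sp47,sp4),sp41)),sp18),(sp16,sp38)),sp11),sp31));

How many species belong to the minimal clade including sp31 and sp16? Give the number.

The MRCA of sp31 and sp16 is the node subtending (((((sp22,((sp47,sp4),sp41)),sp18),(sp16,sp38)),sp11),sp31).
That clade contains 9 terminal taxa: sp11, sp16, sp18, sp22, sp31, sp38, sp4, sp41, sp47.

9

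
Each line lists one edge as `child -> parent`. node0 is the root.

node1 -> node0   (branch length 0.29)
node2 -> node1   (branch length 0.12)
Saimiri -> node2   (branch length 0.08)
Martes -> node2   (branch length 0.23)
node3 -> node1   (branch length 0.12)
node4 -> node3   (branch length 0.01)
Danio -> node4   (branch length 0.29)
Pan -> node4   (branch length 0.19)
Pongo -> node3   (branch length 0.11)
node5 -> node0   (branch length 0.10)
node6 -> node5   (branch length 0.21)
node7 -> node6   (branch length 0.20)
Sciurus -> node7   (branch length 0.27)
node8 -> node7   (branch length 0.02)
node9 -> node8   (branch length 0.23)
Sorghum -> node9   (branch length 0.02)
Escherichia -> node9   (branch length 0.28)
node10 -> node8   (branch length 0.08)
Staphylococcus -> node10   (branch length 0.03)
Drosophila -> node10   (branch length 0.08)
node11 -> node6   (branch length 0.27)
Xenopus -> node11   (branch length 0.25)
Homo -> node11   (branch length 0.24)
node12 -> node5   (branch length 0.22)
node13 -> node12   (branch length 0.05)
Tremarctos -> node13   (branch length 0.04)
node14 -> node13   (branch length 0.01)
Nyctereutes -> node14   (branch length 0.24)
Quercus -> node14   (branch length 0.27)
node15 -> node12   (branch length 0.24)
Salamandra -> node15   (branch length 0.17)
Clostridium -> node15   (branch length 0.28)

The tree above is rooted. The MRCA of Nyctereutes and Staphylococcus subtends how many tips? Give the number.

The MRCA of Nyctereutes and Staphylococcus is the node subtending (((Sciurus,((Sorghum,Escherichia),(Staphylococcus,Drosophila))),(Xenopus,Homo)),((Tremarctos,(Nyctereutes,Quercus)),(Salamandra,Clostridium))).
That clade contains 12 terminal taxa: Clostridium, Drosophila, Escherichia, Homo, Nyctereutes, Quercus, Salamandra, Sciurus, Sorghum, Staphylococcus, Tremarctos, Xenopus.

12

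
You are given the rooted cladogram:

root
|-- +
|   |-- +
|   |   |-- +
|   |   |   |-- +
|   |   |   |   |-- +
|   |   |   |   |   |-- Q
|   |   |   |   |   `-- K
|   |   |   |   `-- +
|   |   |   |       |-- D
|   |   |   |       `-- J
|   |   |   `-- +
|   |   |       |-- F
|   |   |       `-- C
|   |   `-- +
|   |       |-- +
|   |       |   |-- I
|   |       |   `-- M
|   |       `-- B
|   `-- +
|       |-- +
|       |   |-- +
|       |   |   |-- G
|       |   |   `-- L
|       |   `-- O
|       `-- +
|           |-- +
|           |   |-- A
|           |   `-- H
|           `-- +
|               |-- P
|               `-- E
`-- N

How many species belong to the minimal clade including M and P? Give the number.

16

The MRCA of M and P is the node subtending (((((Q,K),(D,J)),(F,C)),((I,M),B)),(((G,L),O),((A,H),(P,E)))).
That clade contains 16 terminal taxa: A, B, C, D, E, F, G, H, I, J, K, L, M, O, P, Q.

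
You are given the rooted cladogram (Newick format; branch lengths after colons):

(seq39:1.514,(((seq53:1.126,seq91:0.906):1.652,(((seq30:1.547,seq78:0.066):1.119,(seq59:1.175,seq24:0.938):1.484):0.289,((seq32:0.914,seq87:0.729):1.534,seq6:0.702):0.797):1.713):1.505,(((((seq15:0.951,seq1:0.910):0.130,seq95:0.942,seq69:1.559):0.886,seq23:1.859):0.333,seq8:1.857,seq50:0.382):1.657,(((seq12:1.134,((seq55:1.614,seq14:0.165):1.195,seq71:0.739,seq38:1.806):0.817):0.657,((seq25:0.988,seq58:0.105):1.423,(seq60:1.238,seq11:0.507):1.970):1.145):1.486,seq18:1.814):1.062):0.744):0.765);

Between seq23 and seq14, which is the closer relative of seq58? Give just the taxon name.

seq14

The MRCA of seq58 and seq14 subtends ((seq12,((seq55,seq14),seq71,seq38)),((seq25,seq58),(seq60,seq11))) (9 taxa).
The MRCA of seq58 and seq23 subtends (((((seq15,seq1),seq95,seq69),seq23),seq8,seq50),(((seq12,((seq55,seq14),seq71,seq38)),((seq25,seq58),(seq60,seq11))),seq18)) (17 taxa).
The first is nested inside the second, so seq58 shares a more recent common ancestor with seq14.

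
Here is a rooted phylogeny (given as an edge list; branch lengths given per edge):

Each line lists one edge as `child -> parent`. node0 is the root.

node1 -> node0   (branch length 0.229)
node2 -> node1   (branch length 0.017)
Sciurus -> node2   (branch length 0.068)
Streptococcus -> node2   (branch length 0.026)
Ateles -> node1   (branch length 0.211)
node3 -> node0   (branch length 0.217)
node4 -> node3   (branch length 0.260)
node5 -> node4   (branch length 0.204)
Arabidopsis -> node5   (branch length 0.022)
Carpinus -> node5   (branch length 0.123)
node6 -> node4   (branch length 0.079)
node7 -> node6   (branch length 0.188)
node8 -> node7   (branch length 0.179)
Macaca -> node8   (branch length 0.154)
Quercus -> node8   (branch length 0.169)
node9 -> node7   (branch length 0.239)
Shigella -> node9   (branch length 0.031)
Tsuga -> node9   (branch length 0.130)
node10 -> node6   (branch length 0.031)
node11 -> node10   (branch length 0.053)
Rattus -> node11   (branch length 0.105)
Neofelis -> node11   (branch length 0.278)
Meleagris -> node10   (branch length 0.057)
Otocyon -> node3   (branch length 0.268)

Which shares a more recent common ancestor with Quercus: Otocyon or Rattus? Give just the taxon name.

The MRCA of Quercus and Rattus subtends (((Macaca,Quercus),(Shigella,Tsuga)),((Rattus,Neofelis),Meleagris)) (7 taxa).
The MRCA of Quercus and Otocyon subtends (((Arabidopsis,Carpinus),(((Macaca,Quercus),(Shigella,Tsuga)),((Rattus,Neofelis),Meleagris))),Otocyon) (10 taxa).
The first is nested inside the second, so Quercus shares a more recent common ancestor with Rattus.

Rattus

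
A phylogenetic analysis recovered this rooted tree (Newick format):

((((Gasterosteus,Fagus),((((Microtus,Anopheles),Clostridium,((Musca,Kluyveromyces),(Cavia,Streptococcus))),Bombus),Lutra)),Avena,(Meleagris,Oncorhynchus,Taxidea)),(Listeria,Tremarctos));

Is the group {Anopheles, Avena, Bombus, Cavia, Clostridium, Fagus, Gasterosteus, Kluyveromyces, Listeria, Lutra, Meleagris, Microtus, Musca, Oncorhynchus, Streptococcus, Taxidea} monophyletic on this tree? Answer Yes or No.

The MRCA of the listed taxa is the root, so the smallest clade containing them is the whole tree.
That clade also contains Tremarctos, which is not in the proposed group, so the group is not monophyletic.

No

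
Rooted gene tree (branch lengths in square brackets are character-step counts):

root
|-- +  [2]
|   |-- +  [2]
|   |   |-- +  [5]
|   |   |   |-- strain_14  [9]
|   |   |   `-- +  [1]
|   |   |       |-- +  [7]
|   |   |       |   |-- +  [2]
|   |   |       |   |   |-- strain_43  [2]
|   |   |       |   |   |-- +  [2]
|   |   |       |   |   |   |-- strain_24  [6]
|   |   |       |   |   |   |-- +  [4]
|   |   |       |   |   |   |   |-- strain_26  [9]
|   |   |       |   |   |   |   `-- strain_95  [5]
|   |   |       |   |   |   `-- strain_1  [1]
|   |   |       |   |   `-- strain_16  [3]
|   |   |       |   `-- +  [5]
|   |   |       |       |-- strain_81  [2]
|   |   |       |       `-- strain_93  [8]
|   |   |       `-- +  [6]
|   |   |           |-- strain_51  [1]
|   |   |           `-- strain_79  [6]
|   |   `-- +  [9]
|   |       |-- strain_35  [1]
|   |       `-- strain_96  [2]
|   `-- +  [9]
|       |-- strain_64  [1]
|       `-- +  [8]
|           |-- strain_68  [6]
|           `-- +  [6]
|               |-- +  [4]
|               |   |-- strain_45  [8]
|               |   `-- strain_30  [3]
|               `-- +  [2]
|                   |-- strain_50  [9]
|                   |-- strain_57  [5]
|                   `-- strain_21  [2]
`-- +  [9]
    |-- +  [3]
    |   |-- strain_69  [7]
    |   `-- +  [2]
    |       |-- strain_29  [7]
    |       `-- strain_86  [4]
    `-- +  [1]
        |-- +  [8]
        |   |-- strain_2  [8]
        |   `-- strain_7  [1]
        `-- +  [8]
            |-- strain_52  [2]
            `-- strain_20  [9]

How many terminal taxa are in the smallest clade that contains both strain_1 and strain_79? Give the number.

10

The MRCA of strain_1 and strain_79 is the node subtending (((strain_43,(strain_24,(strain_26,strain_95),strain_1),strain_16),(strain_81,strain_93)),(strain_51,strain_79)).
That clade contains 10 terminal taxa: strain_1, strain_16, strain_24, strain_26, strain_43, strain_51, strain_79, strain_81, strain_93, strain_95.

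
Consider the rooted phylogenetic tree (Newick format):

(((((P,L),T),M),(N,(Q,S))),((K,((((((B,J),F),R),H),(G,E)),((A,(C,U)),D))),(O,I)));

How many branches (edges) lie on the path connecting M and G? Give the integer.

9

The MRCA of M and G is the root of the tree.
From M up to that node: 3 branches. From G up to the same node: 6 branches. Total: 3 + 6 = 9.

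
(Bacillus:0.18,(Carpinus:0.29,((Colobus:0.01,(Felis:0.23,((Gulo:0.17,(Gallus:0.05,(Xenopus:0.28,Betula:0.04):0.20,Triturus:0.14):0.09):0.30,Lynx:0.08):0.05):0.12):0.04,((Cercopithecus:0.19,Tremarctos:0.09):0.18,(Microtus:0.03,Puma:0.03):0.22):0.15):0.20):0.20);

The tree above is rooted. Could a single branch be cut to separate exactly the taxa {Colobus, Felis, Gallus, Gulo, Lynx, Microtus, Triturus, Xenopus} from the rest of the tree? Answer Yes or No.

No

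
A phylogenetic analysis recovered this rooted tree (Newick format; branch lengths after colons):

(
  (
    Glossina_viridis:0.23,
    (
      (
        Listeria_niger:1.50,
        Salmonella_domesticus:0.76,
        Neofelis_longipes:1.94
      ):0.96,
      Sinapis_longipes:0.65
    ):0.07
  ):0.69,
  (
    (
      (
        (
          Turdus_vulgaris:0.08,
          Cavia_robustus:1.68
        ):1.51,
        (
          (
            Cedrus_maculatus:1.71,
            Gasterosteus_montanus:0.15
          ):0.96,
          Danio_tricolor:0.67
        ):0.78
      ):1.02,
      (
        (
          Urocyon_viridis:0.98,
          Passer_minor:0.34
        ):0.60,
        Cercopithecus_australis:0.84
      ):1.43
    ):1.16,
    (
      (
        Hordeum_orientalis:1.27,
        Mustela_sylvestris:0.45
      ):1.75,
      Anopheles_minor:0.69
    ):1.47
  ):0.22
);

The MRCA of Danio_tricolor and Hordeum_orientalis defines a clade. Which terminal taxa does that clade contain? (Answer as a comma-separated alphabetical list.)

Anopheles_minor, Cavia_robustus, Cedrus_maculatus, Cercopithecus_australis, Danio_tricolor, Gasterosteus_montanus, Hordeum_orientalis, Mustela_sylvestris, Passer_minor, Turdus_vulgaris, Urocyon_viridis

Tracing Danio_tricolor: it sits inside ((Cedrus_maculatus,Gasterosteus_montanus),Danio_tricolor).
Tracing Hordeum_orientalis: it sits inside (Hordeum_orientalis,Mustela_sylvestris).
The smallest clade enclosing both is ((((Turdus_vulgaris,Cavia_robustus),((Cedrus_maculatus,Gasterosteus_montanus),Danio_tricolor)),((Urocyon_viridis,Passer_minor),Cercopithecus_australis)),((Hordeum_orientalis,Mustela_sylvestris),Anopheles_minor)); the answer is its 11 terminal taxa in alphabetical order.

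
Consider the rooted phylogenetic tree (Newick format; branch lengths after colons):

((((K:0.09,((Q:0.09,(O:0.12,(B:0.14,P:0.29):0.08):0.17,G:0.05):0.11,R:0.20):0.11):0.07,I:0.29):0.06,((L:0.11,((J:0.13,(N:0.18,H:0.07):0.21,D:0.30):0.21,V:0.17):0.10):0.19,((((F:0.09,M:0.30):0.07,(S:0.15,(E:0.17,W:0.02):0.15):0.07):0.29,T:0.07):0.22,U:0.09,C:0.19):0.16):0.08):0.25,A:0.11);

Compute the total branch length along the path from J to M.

1.67

The path runs J → … → MRCA → … → M; the MRCA is the node subtending ((L,((J,(N,H),D),V)),((((F,M),(S,(E,W))),T),U,C)).
Branch lengths along that path: 0.13 + 0.21 + 0.10 + 0.19 + 0.16 + 0.22 + 0.29 + 0.07 + 0.30 = 1.67.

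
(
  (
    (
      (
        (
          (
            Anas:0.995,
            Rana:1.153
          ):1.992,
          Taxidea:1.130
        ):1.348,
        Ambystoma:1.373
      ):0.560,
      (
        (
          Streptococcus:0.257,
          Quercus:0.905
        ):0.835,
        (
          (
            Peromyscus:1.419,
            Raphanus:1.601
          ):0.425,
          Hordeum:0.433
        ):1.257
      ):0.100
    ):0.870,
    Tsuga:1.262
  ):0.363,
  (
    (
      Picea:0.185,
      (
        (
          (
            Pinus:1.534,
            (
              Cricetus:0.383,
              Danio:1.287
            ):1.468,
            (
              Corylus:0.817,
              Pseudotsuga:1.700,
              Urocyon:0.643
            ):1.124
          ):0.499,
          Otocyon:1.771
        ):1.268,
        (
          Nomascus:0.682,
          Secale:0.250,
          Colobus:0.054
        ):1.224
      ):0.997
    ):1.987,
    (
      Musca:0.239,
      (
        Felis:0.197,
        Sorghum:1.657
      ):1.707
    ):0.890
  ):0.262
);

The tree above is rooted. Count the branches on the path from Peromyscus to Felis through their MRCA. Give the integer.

The MRCA of Peromyscus and Felis is the root of the tree.
From Peromyscus up to that node: 6 branches. From Felis up to the same node: 4 branches. Total: 6 + 4 = 10.

10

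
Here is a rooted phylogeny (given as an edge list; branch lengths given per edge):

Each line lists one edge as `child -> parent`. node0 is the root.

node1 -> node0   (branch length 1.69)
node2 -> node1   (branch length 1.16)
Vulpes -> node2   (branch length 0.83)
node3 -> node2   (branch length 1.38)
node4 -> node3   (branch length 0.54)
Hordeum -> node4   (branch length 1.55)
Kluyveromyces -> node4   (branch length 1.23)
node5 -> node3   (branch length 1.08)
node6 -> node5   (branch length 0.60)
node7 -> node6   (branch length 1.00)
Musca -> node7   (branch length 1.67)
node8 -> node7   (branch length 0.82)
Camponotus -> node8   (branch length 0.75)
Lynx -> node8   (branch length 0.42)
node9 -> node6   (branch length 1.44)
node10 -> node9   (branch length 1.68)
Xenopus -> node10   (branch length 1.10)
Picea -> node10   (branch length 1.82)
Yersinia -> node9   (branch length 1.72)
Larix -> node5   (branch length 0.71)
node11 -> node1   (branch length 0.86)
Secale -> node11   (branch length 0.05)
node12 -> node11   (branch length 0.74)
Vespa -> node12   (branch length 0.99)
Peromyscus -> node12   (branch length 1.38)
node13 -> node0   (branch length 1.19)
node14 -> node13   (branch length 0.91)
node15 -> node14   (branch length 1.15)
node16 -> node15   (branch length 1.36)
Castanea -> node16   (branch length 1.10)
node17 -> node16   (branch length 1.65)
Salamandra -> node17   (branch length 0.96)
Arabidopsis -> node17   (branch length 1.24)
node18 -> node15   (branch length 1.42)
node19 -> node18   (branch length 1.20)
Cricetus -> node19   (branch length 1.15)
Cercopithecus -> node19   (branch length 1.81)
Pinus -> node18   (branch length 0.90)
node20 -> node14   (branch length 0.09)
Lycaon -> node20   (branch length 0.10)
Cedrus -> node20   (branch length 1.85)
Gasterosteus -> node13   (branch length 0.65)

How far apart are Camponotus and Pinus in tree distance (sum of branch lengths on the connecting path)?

14.05

The path runs Camponotus → … → MRCA → … → Pinus; the MRCA is the root of the tree.
Branch lengths along that path: 0.75 + 0.82 + 1.00 + 0.60 + 1.08 + 1.38 + 1.16 + 1.69 + 1.19 + 0.91 + 1.15 + 1.42 + 0.90 = 14.05.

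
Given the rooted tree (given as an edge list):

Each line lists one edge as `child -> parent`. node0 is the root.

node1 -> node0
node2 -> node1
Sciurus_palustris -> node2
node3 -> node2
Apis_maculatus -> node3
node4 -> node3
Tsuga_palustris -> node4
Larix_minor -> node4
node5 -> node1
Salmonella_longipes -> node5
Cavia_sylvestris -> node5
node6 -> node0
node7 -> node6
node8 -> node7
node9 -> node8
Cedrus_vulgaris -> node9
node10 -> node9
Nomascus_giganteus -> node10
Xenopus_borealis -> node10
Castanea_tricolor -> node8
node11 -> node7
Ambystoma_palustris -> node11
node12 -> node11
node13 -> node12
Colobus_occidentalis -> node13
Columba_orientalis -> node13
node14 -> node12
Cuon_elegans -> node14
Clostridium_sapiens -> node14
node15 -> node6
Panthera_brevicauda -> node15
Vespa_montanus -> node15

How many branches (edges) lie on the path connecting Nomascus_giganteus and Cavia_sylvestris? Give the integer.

The MRCA of Nomascus_giganteus and Cavia_sylvestris is the root of the tree.
From Nomascus_giganteus up to that node: 6 branches. From Cavia_sylvestris up to the same node: 3 branches. Total: 6 + 3 = 9.

9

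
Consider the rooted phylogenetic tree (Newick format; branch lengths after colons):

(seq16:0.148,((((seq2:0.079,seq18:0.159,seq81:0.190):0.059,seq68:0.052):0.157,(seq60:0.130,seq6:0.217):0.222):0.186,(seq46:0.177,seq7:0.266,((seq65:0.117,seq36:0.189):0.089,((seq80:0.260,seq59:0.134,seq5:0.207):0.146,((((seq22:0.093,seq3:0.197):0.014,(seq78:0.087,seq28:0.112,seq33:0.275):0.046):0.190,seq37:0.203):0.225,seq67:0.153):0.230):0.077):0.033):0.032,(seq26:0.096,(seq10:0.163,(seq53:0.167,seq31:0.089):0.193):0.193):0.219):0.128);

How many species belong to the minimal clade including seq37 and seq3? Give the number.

6

The MRCA of seq37 and seq3 is the node subtending (((seq22,seq3),(seq78,seq28,seq33)),seq37).
That clade contains 6 terminal taxa: seq22, seq28, seq3, seq33, seq37, seq78.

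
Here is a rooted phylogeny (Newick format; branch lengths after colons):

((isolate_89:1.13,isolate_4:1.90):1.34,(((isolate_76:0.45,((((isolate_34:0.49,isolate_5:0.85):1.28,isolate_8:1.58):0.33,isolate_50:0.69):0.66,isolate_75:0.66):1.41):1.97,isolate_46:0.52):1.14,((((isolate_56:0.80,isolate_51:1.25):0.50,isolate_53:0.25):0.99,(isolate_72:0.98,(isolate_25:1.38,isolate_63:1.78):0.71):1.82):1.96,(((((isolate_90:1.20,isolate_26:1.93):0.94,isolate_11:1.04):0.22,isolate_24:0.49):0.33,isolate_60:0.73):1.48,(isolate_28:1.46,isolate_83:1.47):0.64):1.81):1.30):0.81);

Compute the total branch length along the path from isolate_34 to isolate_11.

13.46

The path runs isolate_34 → … → MRCA → … → isolate_11; the MRCA is the node subtending (((isolate_76,((((isolate_34,isolate_5),isolate_8),isolate_50),isolate_75)),isolate_46),((((isolate_56,isolate_51),isolate_53),(isolate_72,(isolate_25,isolate_63))),(((((isolate_90,isolate_26),isolate_11),isolate_24),isolate_60),(isolate_28,isolate_83)))).
Branch lengths along that path: 0.49 + 1.28 + 0.33 + 0.66 + 1.41 + 1.97 + 1.14 + 1.30 + 1.81 + 1.48 + 0.33 + 0.22 + 1.04 = 13.46.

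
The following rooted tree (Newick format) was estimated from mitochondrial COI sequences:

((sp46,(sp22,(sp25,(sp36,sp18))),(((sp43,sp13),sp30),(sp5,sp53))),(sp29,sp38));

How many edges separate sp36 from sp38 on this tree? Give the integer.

7

The MRCA of sp36 and sp38 is the root of the tree.
From sp36 up to that node: 5 branches. From sp38 up to the same node: 2 branches. Total: 5 + 2 = 7.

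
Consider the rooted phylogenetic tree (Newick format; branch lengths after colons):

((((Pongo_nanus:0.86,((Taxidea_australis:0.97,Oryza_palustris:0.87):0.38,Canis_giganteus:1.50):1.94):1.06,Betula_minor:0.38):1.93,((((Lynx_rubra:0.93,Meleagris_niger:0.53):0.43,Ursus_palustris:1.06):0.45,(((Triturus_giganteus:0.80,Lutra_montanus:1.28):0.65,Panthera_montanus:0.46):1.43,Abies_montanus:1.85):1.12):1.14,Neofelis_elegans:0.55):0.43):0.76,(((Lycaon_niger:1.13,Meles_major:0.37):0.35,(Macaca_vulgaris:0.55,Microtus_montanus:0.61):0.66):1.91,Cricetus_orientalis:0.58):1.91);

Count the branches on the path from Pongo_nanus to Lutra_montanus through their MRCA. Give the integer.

9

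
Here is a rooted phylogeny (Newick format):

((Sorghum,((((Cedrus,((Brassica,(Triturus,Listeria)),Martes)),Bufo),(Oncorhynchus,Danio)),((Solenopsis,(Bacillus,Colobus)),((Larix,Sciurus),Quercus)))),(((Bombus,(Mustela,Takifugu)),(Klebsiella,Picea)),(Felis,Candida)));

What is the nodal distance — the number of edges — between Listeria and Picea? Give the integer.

13

The MRCA of Listeria and Picea is the root of the tree.
From Listeria up to that node: 9 branches. From Picea up to the same node: 4 branches. Total: 9 + 4 = 13.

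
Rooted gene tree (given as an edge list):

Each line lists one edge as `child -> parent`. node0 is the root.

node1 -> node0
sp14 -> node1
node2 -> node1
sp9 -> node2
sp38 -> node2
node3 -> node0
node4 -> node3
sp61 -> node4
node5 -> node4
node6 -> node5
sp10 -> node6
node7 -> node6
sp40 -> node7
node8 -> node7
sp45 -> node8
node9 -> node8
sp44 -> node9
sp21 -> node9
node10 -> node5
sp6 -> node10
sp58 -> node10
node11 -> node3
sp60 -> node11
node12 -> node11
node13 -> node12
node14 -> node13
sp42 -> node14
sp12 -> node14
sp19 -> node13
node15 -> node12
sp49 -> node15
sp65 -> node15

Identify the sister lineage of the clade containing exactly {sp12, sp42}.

sp19

The clade containing exactly {sp12, sp42} attaches to the tree at the node subtending ((sp42,sp12),sp19).
The other lineage descending from that same node — the sister group — is the single tip sp19.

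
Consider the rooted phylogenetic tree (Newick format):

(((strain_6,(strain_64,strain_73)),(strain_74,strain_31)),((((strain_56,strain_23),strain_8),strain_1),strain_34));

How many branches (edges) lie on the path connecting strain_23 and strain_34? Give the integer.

5

The MRCA of strain_23 and strain_34 is the node subtending ((((strain_56,strain_23),strain_8),strain_1),strain_34).
From strain_23 up to that node: 4 branches. From strain_34 up to the same node: 1 branch. Total: 4 + 1 = 5.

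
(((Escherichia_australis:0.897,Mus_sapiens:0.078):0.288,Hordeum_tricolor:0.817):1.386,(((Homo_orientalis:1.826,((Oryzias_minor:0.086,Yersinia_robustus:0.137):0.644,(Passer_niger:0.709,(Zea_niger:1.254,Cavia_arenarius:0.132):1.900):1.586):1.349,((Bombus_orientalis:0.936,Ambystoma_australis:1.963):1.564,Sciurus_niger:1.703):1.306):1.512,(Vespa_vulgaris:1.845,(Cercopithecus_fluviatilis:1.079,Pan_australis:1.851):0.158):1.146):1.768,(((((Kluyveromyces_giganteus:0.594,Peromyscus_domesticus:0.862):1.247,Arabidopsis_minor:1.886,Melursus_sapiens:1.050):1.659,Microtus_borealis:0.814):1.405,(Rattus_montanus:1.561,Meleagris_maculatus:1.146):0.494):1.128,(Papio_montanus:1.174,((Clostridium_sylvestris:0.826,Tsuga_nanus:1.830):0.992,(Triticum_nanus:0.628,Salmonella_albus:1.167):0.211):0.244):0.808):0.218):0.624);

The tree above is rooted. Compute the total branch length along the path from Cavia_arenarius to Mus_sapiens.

The path runs Cavia_arenarius → … → MRCA → … → Mus_sapiens; the MRCA is the root of the tree.
Branch lengths along that path: 0.132 + 1.900 + 1.586 + 1.349 + 1.512 + 1.768 + 0.624 + 1.386 + 0.288 + 0.078 = 10.623.

10.623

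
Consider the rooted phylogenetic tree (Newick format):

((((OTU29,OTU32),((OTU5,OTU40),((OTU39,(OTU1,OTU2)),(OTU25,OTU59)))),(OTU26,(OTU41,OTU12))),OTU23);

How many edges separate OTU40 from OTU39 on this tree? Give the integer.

5

The MRCA of OTU40 and OTU39 is the node subtending ((OTU5,OTU40),((OTU39,(OTU1,OTU2)),(OTU25,OTU59))).
From OTU40 up to that node: 2 branches. From OTU39 up to the same node: 3 branches. Total: 2 + 3 = 5.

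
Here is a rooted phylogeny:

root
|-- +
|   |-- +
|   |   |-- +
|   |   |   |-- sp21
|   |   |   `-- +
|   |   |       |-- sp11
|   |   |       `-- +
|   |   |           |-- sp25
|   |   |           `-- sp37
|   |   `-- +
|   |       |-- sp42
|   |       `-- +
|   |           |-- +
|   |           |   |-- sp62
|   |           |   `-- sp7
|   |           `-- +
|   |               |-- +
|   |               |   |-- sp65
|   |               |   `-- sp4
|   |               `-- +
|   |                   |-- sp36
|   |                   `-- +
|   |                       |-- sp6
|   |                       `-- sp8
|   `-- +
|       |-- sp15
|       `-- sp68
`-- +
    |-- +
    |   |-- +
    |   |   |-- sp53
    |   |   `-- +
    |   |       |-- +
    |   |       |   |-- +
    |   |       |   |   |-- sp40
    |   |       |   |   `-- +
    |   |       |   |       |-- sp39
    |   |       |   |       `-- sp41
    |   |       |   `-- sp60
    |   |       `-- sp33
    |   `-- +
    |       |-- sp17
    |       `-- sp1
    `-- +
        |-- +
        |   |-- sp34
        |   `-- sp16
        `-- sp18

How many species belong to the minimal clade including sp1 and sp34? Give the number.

11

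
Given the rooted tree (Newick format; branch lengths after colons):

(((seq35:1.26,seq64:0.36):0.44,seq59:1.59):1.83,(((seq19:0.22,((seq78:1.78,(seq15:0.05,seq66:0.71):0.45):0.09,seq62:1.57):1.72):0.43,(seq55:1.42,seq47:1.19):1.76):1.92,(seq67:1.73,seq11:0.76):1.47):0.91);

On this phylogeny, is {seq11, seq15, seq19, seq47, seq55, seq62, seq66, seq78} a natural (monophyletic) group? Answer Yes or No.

The MRCA of the listed taxa subtends (((seq19,((seq78,(seq15,seq66)),seq62)),(seq55,seq47)),(seq67,seq11)).
That clade also contains seq67, which is not in the proposed group, so the group is not monophyletic.

No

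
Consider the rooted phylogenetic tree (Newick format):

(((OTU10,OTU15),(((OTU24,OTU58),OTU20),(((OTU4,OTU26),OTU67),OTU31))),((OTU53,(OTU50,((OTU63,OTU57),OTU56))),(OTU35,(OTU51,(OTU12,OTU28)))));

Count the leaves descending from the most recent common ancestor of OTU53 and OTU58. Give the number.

18

The MRCA of OTU53 and OTU58 is the root, so the clade is the entire tree.
That clade contains 18 terminal taxa: OTU10, OTU12, OTU15, OTU20, OTU24, OTU26, OTU28, OTU31, OTU35, OTU4, OTU50, OTU51, OTU53, OTU56, OTU57, OTU58, OTU63, OTU67.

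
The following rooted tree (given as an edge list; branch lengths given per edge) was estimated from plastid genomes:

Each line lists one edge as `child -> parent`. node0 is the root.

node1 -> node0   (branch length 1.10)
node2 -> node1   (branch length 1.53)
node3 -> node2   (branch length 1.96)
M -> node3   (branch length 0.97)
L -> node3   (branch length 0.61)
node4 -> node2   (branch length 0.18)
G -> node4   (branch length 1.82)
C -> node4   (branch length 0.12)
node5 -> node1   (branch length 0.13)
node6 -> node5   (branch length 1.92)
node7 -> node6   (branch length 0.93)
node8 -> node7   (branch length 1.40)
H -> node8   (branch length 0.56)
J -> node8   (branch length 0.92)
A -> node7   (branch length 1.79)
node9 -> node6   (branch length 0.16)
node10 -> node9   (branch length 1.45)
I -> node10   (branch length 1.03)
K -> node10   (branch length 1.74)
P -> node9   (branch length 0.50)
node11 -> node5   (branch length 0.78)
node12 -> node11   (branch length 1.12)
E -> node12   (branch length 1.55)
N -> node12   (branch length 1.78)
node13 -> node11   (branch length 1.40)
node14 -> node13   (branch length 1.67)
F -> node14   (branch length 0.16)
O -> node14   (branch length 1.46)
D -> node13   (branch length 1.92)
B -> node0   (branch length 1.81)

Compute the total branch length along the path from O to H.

The path runs O → … → MRCA → … → H; the MRCA is the node subtending ((((H,J),A),((I,K),P)),((E,N),((F,O),D))).
Branch lengths along that path: 1.46 + 1.67 + 1.40 + 0.78 + 1.92 + 0.93 + 1.40 + 0.56 = 10.12.

10.12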